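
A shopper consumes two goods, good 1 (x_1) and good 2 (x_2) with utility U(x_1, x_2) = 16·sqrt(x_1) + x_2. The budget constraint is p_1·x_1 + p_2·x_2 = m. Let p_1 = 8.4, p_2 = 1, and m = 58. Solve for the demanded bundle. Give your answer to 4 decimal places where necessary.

x_1* = 0.907, x_2* = 50.381

Set MRS = p_1/p_2: 8·x_1^(−1/2) = p_1/p_2.
Solve: √x_1 = 8·p_2/p_1, so x_1*(p_1,p_2) = (8·p_2/p_1)², and x_2* = (m − p_1·x_1*)/p_2.
Plugging in: x_1* = (8·1/8.4)² = 0.907, x_2* = 50.381.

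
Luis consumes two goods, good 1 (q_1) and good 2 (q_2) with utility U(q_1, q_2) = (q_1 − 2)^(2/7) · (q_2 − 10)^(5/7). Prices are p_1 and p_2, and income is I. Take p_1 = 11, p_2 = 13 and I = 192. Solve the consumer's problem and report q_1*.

q_1* = 3.039

This is Cobb-Douglas in (q_1−2, q_2−10): tangency gives 2/7·p_2·(q_2−10) = 5/7·p_1·(q_1−2).
Substituting into the budget: q_1* = 2 + 2/7·(I − 2·p_1 − 10·p_2)/p_1, and q_2* = 10 + 5/7·(…)/p_2.
Discretionary income = 192 − 2·11 − 10·13 = 40; q_1* = 2 + 2/7·40/11 = 3.039.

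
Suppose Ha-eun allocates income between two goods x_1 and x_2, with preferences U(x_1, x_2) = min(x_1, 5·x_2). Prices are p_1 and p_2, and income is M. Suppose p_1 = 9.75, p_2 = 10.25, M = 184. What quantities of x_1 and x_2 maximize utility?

Demand: x_1*(p_1,p_2,M) = 5·M/(5·p_1 + p_2), x_2* = M/(5·p_1 + p_2).
Here 5·9.75 + 10.25 = 59, giving x_1* = 15.5932 and x_2* = 3.1186.

x_1* = 15.5932, x_2* = 3.1186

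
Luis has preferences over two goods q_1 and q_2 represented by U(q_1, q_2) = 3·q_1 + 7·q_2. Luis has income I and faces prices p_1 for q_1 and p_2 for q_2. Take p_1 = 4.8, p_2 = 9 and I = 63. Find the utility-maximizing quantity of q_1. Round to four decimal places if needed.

Perfect substitutes: compare marginal utility per dollar. 3/p_1 vs 7/p_2 → 0.625 vs 0.7778.
q_2 gives more utility per dollar, so spend all income on q_2: q_2* = I/p_2, q_1* = 0.
Numerically: q_1* = 0, q_2* = 7.

q_1* = 0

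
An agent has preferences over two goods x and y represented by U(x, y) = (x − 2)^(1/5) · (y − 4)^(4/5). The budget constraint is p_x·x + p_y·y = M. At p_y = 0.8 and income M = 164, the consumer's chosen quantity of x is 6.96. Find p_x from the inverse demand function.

p_x = 6

Let x' = x−2, y' = y−4. MRS = (1/4)·y'/x' = p_x/p_y.
After buying the subsistence bundle (2, 4), a share 0.2 of the remaining income goes to x: x* = 2 + 0.2·(M − 2p_x − 4p_y)/p_x.
Set x* = 6.96 in the demand function and solve for p_x: p_x = 6.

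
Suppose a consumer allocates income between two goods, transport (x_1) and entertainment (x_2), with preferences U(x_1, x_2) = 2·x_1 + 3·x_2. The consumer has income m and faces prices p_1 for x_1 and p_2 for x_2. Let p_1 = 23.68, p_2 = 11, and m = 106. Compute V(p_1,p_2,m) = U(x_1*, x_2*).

V = 28.9091

Linear utility — the consumer picks whichever good has higher MU/price: 2/23.68 = 0.0845 vs 3/11 = 0.2727.
x_2 gives more utility per dollar, so spend all income on x_2: x_2* = m/p_2, x_1* = 0.
Numerically: x_1* = 0, x_2* = 9.6364.
Utility at the optimum: U(0, 9.6364) = 28.9091.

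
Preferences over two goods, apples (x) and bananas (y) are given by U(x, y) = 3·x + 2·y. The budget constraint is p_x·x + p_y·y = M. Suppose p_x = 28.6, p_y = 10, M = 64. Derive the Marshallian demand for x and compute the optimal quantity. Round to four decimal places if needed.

Perfect substitutes: compare marginal utility per dollar. 3/p_x vs 2/p_y → 0.1049 vs 0.2.
y gives more utility per dollar, so spend all income on y: y* = M/p_y, x* = 0.
Numerically: x* = 0, y* = 6.4.

x* = 0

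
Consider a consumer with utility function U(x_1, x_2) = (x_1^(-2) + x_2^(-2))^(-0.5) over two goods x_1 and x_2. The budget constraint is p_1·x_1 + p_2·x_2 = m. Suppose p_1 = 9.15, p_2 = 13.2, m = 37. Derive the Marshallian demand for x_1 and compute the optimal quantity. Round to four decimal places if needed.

From the CES first-order condition, (x_2/x_1)^(3) = p_1/p_2.
Hence x_2/x_1 = (p_1/p_2)^(1/(3)), i.e. raised to the 1/3 power.
Substitute x_2 = (x_2/x_1)·x_1 into the budget: x_1* = m/(p_1 + p_2·(x_2/x_1)).
Numerically x_2/x_1 = 0.885012, so x_1* = 37/(9.15 + 13.2·0.885012) = 1.7761.

x_1* = 1.7761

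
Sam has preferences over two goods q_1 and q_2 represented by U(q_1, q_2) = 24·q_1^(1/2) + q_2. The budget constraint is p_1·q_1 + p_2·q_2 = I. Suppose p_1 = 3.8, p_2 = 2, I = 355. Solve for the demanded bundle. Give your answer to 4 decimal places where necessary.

Utility is quasi-linear in q_2; the FOC for q_1 is 12/√q_1 = p_1/p_2.
Thus q_1* = (12·p_2/p_1)² — independent of I — with the rest of income spent on q_2.
Plugging in: q_1* = (12·2/3.8)² = 39.8892, q_2* = 101.7105.

q_1* = 39.8892, q_2* = 101.7105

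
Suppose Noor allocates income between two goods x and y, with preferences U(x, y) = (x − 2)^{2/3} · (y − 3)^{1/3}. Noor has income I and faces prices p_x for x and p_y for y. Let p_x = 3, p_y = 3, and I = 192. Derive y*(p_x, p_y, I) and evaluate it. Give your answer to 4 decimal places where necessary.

y* = 22.6667

Discretionary income = 192 − 2·3 − 3·3 = 177; y* = 3 + 1/3·177/3 = 22.6667.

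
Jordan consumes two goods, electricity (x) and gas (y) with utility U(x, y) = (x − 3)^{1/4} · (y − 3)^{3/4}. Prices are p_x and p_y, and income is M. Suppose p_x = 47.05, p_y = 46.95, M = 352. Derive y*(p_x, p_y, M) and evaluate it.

y* = 4.1182

MRS = (1/3)·(y−3)/(x−3). Tangency with p_x/p_y gives y−3 = 3·(p_x/p_y)·(x−3).
After buying the subsistence bundle (3, 3), a share 0.25 of the remaining income goes to x: x* = 3 + 0.25·(M − 3p_x − 3p_y)/p_x.
Discretionary income = 352 − 3·47.05 − 3·46.95 = 70; y* = 3 + 0.75·70/46.95 = 4.1182.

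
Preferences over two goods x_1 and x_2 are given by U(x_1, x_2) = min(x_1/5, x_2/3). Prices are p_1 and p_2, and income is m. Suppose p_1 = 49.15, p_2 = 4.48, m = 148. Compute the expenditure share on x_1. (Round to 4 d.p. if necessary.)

share on x_1 = 0.9481

Demand: x_1*(p_1,p_2,m) = 5·m/(5·p_1 + 3·p_2), x_2* = 3·m/(5·p_1 + 3·p_2).
Here 5·49.15 + 3·4.48 = 259.19, giving x_1* = 2.855 and x_2* = 1.713.
Expenditure on x_1: 49.15·2.855 = 140.3256; share = 0.9481.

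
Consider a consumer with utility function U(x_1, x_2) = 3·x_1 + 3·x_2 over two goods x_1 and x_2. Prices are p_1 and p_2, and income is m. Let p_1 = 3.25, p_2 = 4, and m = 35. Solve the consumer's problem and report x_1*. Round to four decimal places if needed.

Linear utility — the consumer picks whichever good has higher MU/price: 3/3.25 = 0.9231 vs 3/4 = 0.75.
x_1 gives more utility per dollar, so spend all income on x_1: x_1* = m/p_1, x_2* = 0.
Numerically: x_1* = 10.7692, x_2* = 0.

x_1* = 10.7692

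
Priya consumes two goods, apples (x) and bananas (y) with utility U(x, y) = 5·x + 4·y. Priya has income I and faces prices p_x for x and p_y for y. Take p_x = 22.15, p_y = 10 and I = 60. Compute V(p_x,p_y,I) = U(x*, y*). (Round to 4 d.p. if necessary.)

V = 24

y gives more utility per dollar, so spend all income on y: y* = I/p_y, x* = 0.
Numerically: x* = 0, y* = 6.
Utility at the optimum: U(0, 6) = 24.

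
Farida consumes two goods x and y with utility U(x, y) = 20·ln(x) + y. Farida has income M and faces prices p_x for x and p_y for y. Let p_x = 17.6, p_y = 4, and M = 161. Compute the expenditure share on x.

At the given prices: x* = 20·4/17.6 = 4.5455, and y* = 20.25.
Expenditure on x: 17.6·4.5455 = 80; share = 0.4969.

share on x = 0.4969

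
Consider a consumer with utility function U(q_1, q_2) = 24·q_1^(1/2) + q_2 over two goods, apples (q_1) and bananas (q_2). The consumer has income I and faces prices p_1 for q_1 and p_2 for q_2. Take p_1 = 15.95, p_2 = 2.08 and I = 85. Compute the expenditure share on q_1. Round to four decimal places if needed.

MU_q_1 = 12/√q_1, MU_q_2 = 1. Tangency: 12/√q_1 = p_1/p_2.
Thus q_1* = (12·p_2/p_1)² — independent of I — with the rest of income spent on q_2.
Plugging in: q_1* = (12·2.08/15.95)² = 2.4489, q_2* = 22.0867.
Expenditure on q_1: 15.95·2.4489 = 39.0597; share = 0.4595.

share on q_1 = 0.4595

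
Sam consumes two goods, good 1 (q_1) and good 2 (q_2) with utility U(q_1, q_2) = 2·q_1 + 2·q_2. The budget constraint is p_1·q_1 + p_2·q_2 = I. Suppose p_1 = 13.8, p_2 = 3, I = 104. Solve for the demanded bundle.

Linear utility — the consumer picks whichever good has higher MU/price: 2/13.8 = 0.1449 vs 2/3 = 0.6667.
q_2 gives more utility per dollar, so spend all income on q_2: q_2* = I/p_2, q_1* = 0.
Numerically: q_1* = 0, q_2* = 34.6667.

q_1* = 0, q_2* = 34.6667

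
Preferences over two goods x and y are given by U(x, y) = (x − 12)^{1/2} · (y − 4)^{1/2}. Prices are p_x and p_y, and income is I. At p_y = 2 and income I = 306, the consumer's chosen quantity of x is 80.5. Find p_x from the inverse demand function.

p_x = 2

Let x' = x−12, y' = y−4. MRS = y'/x' = p_x/p_y.
Substituting into the budget: x* = 12 + 0.5·(I − 12·p_x − 4·p_y)/p_x, and y* = 4 + 0.5·(…)/p_y.
Set x* = 80.5 in the demand function and solve for p_x: p_x = 2.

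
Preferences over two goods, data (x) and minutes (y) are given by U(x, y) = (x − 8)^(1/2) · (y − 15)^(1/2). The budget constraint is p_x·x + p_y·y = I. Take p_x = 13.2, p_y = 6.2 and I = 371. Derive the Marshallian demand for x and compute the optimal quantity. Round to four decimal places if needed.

x* = 14.5303

Discretionary income = 371 − 8·13.2 − 15·6.2 = 172.4; x* = 8 + 0.5·172.4/13.2 = 14.5303.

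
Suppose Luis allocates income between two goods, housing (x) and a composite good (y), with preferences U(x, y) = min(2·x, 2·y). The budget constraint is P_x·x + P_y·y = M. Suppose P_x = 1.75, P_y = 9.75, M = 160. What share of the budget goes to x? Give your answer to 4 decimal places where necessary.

With perfect complements, no substitution: consume in ratio x:y = 2:2.
Budget: P_x·x + P_y·x = M, so (2·P_x + 2·P_y)·x = 2·M.
Demand: x*(P_x,P_y,M) = 2·M/(2·P_x + 2·P_y), y* = 2·M/(2·P_x + 2·P_y).
Here 2·1.75 + 2·9.75 = 23, giving x* = 13.913 and y* = 13.913.
Expenditure on x: 1.75·13.913 = 24.3478; share = 0.1522.

share on x = 0.1522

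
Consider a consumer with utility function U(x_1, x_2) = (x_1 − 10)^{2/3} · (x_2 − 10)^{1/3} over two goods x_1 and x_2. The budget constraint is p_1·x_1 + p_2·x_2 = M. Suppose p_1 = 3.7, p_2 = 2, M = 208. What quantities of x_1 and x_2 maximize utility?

This is Cobb-Douglas in (x_1−10, x_2−10): tangency gives 2/3·p_2·(x_2−10) = 1/3·p_1·(x_1−10).
Substituting into the budget: x_1* = 10 + 2/3·(M − 10·p_1 − 10·p_2)/p_1, and x_2* = 10 + 1/3·(…)/p_2.
Discretionary income = 208 − 10·3.7 − 10·2 = 151; x_1* = 10 + 2/3·151/3.7 = 37.2072; x_2* = 10 + 1/3·151/2 = 35.1667.

x_1* = 37.2072, x_2* = 35.1667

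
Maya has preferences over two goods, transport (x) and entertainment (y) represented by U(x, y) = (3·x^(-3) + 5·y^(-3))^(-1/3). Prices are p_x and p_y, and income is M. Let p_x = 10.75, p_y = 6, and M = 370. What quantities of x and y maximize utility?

x* = 19.8527, y* = 26.0973

From the CES first-order condition, (3/5)·(y/x)^(4) = p_x/p_y.
Solve for the ratio: y/x = [(5/3)·p_x/p_y]^(0.25).
Substitute y = (y/x)·x into the budget: x* = M/(p_x + p_y·(y/x)).
Numerically y/x = 1.314548, so x* = 370/(10.75 + 6·1.314548) = 19.8527 and y* = 1.314548·19.8527 = 26.0973.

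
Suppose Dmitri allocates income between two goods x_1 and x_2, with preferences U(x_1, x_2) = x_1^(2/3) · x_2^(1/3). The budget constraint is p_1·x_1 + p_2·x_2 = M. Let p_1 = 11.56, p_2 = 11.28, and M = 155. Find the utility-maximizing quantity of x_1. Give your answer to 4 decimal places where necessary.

Tangency: MRS = 2·x_2/x_1 = p_1/p_2.
Rearranging, p_2·x_2 = (1/2)·p_1·x_1. Substituting into the budget gives p_1·x_1·(1 + (1/2)) = M.
Demand: x_1*(p_1,p_2,M) = 2/3·M/p_1 and x_2* = 1/3·M/p_2.
At p_1=11.56, p_2=11.28, M=155: x_1* = 2/3·155/11.56 = 8.9389.

x_1* = 8.9389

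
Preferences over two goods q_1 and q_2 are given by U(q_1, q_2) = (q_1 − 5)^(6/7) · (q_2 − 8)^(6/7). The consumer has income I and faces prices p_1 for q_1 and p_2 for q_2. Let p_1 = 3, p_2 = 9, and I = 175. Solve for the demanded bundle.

q_1* = 19.6667, q_2* = 12.8889

Let q_1' = q_1−5, q_2' = q_2−8. MRS = q_2'/q_1' = p_1/p_2.
Substituting into the budget: q_1* = 5 + 0.5·(I − 5·p_1 − 8·p_2)/p_1, and q_2* = 8 + 0.5·(…)/p_2.
Discretionary income = 175 − 5·3 − 8·9 = 88; q_1* = 5 + 0.5·88/3 = 19.6667; q_2* = 8 + 0.5·88/9 = 12.8889.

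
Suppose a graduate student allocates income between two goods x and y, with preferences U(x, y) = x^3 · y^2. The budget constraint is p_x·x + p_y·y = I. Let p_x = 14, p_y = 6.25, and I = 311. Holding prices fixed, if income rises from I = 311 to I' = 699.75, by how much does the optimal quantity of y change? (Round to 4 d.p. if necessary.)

Δy* = 24.88

At p_x=14, p_y=6.25, I=311: y* = 0.4·311/6.25 = 19.904.
At I' = 699.75: y* = 44.784. Change: 44.784 − 19.904 = 24.88.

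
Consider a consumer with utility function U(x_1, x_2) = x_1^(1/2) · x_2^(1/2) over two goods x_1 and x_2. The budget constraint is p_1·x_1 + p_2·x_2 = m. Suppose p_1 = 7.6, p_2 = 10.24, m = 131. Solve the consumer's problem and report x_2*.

x_2* = 6.3965

Tangency: MRS = x_2/x_1 = p_1/p_2.
Rearranging, p_2·x_2 = p_1·x_1. Substituting into the budget gives p_1·x_1·(1 + 1) = m.
Demand: x_1*(p_1,p_2,m) = 0.5·m/p_1 and x_2* = 0.5·m/p_2.
At p_1=7.6, p_2=10.24, m=131: x_2* = 0.5·131/10.24 = 6.3965.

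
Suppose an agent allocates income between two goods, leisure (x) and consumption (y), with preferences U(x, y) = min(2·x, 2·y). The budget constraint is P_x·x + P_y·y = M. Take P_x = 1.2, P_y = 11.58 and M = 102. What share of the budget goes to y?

share on y = 0.9061

Leontief preferences: the optimum is at the kink where x/2 = y/2, i.e. y = x.
Budget: P_x·x + P_y·x = M, so (2·P_x + 2·P_y)·x = 2·M.
Demand: x*(P_x,P_y,M) = 2·M/(2·P_x + 2·P_y), y* = 2·M/(2·P_x + 2·P_y).
Here 2·1.2 + 2·11.58 = 25.56, giving x* = 7.9812 and y* = 7.9812.
Expenditure on y: 11.58·7.9812 = 92.4225; share = 0.9061.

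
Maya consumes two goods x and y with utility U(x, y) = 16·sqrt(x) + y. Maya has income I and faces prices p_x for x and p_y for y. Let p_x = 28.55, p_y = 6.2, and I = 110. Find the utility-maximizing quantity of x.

Utility is quasi-linear in y; the FOC for x is 8/√x = p_x/p_y.
Thus x* = (8·p_y/p_x)² — independent of I — with the rest of income spent on y.
Plugging in: x* = (8·6.2/28.55)² = 3.0182.

x* = 3.0182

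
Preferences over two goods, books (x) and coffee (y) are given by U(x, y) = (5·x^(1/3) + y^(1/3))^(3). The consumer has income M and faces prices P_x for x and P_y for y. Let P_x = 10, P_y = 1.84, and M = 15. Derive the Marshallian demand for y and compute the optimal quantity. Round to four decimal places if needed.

MU_x ∝ 5·x^(-2/3), MU_y ∝ y^(-2/3), so MRS = 5·(y/x)^(2/3) = P_x/P_y.
Hence y/x = ((1/5)·P_x/P_y)^(1/(2/3)), i.e. raised to the 1.5 power.
Substitute y = (y/x)·x into the budget: x* = M/(P_x + P_y·(y/x)).
Numerically y/x = 1.133231, so x* = 15/(10 + 1.84·1.133231) = 1.2412 and y* = 1.133231·1.2412 = 1.4066.

y* = 1.4066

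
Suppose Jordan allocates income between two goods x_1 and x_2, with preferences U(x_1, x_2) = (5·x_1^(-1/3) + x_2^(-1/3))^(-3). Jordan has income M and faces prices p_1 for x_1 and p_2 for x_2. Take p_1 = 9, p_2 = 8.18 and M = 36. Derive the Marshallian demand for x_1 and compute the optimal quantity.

x_1* = 3.0959

MU_x_1 ∝ 5·x_1^(-4/3), MU_x_2 ∝ x_2^(-4/3), so MRS = 5·(x_2/x_1)^(4/3) = p_1/p_2.
Hence x_2/x_1 = ((1/5)·p_1/p_2)^(1/(4/3)), i.e. raised to the 0.75 power.
Substitute x_2 = (x_2/x_1)·x_1 into the budget: x_1* = M/(p_1 + p_2·(x_2/x_1)).
Numerically x_2/x_1 = 0.321284, so x_1* = 36/(9 + 8.18·0.321284) = 3.0959.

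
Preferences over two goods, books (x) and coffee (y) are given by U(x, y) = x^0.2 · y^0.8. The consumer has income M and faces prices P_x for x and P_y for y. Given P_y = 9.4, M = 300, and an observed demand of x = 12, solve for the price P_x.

The MRS is (1/4)·y/x. Set MRS = P_x/P_y.
So 0.2·P_y·y = 0.8·P_x·x; combined with the budget, a share 0.2 of income goes to x.
Demand: x*(P_x,P_y,M) = 0.2·M/P_x and y* = 0.8·M/P_y.
Set x* = 12 in the demand function and solve for P_x: P_x = 5.

P_x = 5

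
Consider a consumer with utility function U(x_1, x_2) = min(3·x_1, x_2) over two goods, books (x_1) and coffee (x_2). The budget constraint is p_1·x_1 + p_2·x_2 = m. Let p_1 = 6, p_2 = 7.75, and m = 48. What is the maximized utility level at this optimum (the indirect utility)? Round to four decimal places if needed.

Leontief preferences: the optimum is at the kink where x_1/1 = x_2/3, i.e. x_2 = 3·x_1.
Budget: p_1·x_1 + p_2·3·x_1 = m, so (p_1 + 3·p_2)·x_1 = m.
Demand: x_1*(p_1,p_2,m) = m/(p_1 + 3·p_2), x_2* = 3·m/(p_1 + 3·p_2).
Here 6 + 3·7.75 = 29.25, giving x_1* = 1.641 and x_2* = 4.9231.
Utility at the optimum: U(1.641, 4.9231) = 4.9231.

V = 4.9231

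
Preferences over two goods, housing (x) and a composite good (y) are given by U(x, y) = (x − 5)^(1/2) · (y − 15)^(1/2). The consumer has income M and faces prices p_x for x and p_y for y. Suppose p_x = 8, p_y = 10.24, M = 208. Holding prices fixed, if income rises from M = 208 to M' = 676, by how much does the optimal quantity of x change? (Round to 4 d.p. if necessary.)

Let x' = x−5, y' = y−15. MRS = y'/x' = p_x/p_y.
After buying the subsistence bundle (5, 15), a share 0.5 of the remaining income goes to x: x* = 5 + 0.5·(M − 5p_x − 15p_y)/p_x.
Discretionary income = 208 − 5·8 − 15·10.24 = 14.4; x* = 5 + 0.5·14.4/8 = 5.9.
At M' = 676: x* = 35.15. Change: 35.15 − 5.9 = 29.25.

Δx* = 29.25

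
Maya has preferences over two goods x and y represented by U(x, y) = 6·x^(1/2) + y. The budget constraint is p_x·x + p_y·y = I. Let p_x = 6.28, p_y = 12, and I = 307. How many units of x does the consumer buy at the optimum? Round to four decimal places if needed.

Utility is quasi-linear in y; the FOC for x is 3/√x = p_x/p_y.
Solve: √x = 3·p_y/p_x, so x*(p_x,p_y) = (3·p_y/p_x)², and y* = (I − p_x·x*)/p_y.
Plugging in: x* = (3·12/6.28)² = 32.8614.

x* = 32.8614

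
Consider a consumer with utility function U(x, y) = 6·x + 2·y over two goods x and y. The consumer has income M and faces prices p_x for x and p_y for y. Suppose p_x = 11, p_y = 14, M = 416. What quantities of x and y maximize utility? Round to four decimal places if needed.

x* = 37.8182, y* = 0

x gives more utility per dollar, so spend all income on x: x* = M/p_x, y* = 0.
Numerically: x* = 37.8182, y* = 0.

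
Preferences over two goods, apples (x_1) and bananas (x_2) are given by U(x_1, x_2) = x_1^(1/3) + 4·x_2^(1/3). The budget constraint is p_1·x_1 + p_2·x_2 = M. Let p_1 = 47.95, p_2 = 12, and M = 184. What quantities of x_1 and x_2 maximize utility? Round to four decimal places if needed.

x_1* = 0.2258, x_2* = 14.4309

From the CES first-order condition, (1/4)·(x_2/x_1)^(2/3) = p_1/p_2.
Solve for the ratio: x_2/x_1 = [4·p_1/p_2]^(1.5).
Substitute x_2 = (x_2/x_1)·x_1 into the budget: x_1* = M/(p_1 + p_2·(x_2/x_1)).
Numerically x_2/x_1 = 63.900026, so x_1* = 184/(47.95 + 12·63.900026) = 0.2258 and x_2* = 63.900026·0.2258 = 14.4309.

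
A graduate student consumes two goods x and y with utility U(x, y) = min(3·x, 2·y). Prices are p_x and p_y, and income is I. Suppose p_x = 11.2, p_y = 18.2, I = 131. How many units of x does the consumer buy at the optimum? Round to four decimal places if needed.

Leontief preferences: the optimum is at the kink where x/2 = y/3, i.e. y = (3/2)·x.
Budget: p_x·x + p_y·(3/2)·x = I, so (2·p_x + 3·p_y)·x = 2·I.
Demand: x*(p_x,p_y,I) = 2·I/(2·p_x + 3·p_y), y* = 3·I/(2·p_x + 3·p_y).
Here 2·11.2 + 3·18.2 = 77, giving x* = 3.4026.

x* = 3.4026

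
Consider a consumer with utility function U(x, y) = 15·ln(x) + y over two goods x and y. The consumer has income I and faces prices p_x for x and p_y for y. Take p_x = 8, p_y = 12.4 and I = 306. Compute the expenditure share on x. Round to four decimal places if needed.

MU_x = 15/x, MU_y = 1. Tangency: 15/x = p_x/p_y.
So x*(p_x,p_y) = 15·p_y/p_x, independent of income; and y* = (I − 15·p_y)/p_y.
At the given prices: x* = 15·12.4/8 = 23.25, and y* = 9.6774.
Expenditure on x: 8·23.25 = 186; share = 0.6078.

share on x = 0.6078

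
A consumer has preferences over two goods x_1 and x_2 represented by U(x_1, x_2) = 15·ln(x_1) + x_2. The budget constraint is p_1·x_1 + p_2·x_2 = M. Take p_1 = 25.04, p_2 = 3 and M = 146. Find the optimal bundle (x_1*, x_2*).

Set MRS = p_1/p_2: (15/x_1)/1 = p_1/p_2.
So x_1*(p_1,p_2) = 15·p_2/p_1, independent of income; and x_2* = (M − 15·p_2)/p_2.
At the given prices: x_1* = 15·3/25.04 = 1.7971, and x_2* = 33.6667.

x_1* = 1.7971, x_2* = 33.6667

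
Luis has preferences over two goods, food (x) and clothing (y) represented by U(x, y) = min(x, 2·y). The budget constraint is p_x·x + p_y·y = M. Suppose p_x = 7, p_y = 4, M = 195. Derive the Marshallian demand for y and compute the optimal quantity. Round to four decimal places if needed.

Here 2·7 + 4 = 18, giving y* = 10.8333.

y* = 10.8333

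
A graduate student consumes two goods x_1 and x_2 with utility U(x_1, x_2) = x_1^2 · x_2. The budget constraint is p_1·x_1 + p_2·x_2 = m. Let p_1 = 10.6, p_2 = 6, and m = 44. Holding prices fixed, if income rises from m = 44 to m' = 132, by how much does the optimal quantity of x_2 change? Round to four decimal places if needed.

The MRS is 2·x_2/x_1. Set MRS = p_1/p_2.
So 2·p_2·x_2 = p_1·x_1; combined with the budget, a share 2/3 of income goes to x_1.
Demand: x_1*(p_1,p_2,m) = 2/3·m/p_1 and x_2* = 1/3·m/p_2.
At p_1=10.6, p_2=6, m=44: x_2* = 1/3·44/6 = 2.4444.
At m' = 132: x_2* = 7.3333. Change: 7.3333 − 2.4444 = 4.8889.

Δx_2* = 4.8889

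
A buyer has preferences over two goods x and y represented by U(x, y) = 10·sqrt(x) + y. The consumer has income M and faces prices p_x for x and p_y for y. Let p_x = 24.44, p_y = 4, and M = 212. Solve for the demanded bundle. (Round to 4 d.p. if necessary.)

x* = 0.6697, y* = 48.9083

Set MRS = p_x/p_y: 5·x^(−1/2) = p_x/p_y.
Solve: √x = 5·p_y/p_x, so x*(p_x,p_y) = (5·p_y/p_x)², and y* = (M − p_x·x*)/p_y.
Plugging in: x* = (5·4/24.44)² = 0.6697, y* = 48.9083.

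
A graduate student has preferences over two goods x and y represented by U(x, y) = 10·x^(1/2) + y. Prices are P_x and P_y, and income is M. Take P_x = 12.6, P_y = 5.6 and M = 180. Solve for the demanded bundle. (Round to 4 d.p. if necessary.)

x* = 4.9383, y* = 21.0317

Set MRS = P_x/P_y: 5·x^(−1/2) = P_x/P_y.
Thus x* = (5·P_y/P_x)² — independent of M — with the rest of income spent on y.
Plugging in: x* = (5·5.6/12.6)² = 4.9383, y* = 21.0317.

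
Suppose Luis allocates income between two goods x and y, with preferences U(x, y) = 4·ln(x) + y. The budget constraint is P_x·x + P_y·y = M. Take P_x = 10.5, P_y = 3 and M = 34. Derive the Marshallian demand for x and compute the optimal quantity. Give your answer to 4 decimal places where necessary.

x* = 1.1429

Set MRS = P_x/P_y: (4/x)/1 = P_x/P_y.
So x*(P_x,P_y) = 4·P_y/P_x, independent of income; and y* = (M − 4·P_y)/P_y.
At the given prices: x* = 4·3/10.5 = 1.1429.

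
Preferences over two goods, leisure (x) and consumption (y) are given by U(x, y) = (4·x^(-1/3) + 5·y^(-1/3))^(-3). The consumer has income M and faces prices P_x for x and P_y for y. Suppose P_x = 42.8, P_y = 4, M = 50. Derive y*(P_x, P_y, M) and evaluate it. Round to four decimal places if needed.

y* = 4.9409

With the ratio pinned down, the budget gives x* = M/(P_x + P_y·(y/x)) and y* = (y/x)·x*.
Numerically y/x = 6.993915, so x* = 50/(42.8 + 4·6.993915) = 0.7065 and y* = 6.993915·0.7065 = 4.9409.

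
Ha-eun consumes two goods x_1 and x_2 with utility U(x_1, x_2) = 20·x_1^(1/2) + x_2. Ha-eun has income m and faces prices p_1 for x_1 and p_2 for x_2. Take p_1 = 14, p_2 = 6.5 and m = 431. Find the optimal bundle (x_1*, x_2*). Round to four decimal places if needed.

x_1* = 21.5561, x_2* = 19.8791

Thus x_1* = (10·p_2/p_1)² — independent of m — with the rest of income spent on x_2.
Plugging in: x_1* = (10·6.5/14)² = 21.5561, x_2* = 19.8791.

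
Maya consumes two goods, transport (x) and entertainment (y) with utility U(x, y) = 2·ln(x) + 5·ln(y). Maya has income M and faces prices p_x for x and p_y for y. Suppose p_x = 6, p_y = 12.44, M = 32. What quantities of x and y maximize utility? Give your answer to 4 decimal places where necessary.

MU_x/MU_y = (2·y)/(5·x); tangency sets this equal to p_x/p_y.
So 2·p_y·y = 5·p_x·x; combined with the budget, a share 2/7 of income goes to x.
Demand: x*(p_x,p_y,M) = 2/7·M/p_x and y* = 5/7·M/p_y.
At p_x=6, p_y=12.44, M=32: x* = 2/7·32/6 = 1.5238, y* = 1.8374.

x* = 1.5238, y* = 1.8374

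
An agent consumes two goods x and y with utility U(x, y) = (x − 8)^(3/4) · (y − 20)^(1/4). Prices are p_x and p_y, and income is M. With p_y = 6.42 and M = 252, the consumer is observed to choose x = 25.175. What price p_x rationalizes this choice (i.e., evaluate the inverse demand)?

This is Cobb-Douglas in (x−8, y−20): tangency gives 0.75·p_y·(y−20) = 0.25·p_x·(x−8).
Substituting into the budget: x* = 8 + 0.75·(M − 8·p_x − 20·p_y)/p_x, and y* = 20 + 0.25·(…)/p_y.
Set x* = 25.175 in the demand function and solve for p_x: p_x = 4.

p_x = 4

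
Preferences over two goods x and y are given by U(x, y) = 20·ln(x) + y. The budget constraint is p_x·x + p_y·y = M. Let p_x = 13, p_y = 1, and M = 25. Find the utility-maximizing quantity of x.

Set MRS = p_x/p_y: (20/x)/1 = p_x/p_y.
So x*(p_x,p_y) = 20·p_y/p_x, independent of income; and y* = (M − 20·p_y)/p_y.
At the given prices: x* = 20·1/13 = 1.5385.

x* = 1.5385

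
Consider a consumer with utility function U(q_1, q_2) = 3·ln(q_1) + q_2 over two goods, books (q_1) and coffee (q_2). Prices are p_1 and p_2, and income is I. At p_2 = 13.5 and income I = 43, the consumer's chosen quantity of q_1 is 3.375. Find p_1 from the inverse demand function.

p_1 = 12

Set MRS = p_1/p_2: (3/q_1)/1 = p_1/p_2.
So q_1*(p_1,p_2) = 3·p_2/p_1, independent of income; and q_2* = (I − 3·p_2)/p_2.
Set q_1* = 3.375 in the demand function and solve for p_1: p_1 = 12.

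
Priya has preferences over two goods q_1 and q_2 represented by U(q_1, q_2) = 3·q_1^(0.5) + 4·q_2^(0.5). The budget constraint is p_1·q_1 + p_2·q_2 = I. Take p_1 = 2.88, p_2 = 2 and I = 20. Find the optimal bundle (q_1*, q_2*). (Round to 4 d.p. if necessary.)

With the ratio pinned down, the budget gives q_1* = I/(p_1 + p_2·(q_2/q_1)) and q_2* = (q_2/q_1)·q_1*.
Numerically q_2/q_1 = 3.6864, so q_1* = 20/(2.88 + 2·3.6864) = 1.9507 and q_2* = 3.6864·1.9507 = 7.191.

q_1* = 1.9507, q_2* = 7.191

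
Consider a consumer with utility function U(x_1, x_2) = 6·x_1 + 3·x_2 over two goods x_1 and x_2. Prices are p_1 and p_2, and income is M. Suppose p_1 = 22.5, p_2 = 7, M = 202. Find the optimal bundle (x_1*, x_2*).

Linear utility — the consumer picks whichever good has higher MU/price: 6/22.5 = 0.2667 vs 3/7 = 0.4286.
x_2 gives more utility per dollar, so spend all income on x_2: x_2* = M/p_2, x_1* = 0.
Numerically: x_1* = 0, x_2* = 28.8571.

x_1* = 0, x_2* = 28.8571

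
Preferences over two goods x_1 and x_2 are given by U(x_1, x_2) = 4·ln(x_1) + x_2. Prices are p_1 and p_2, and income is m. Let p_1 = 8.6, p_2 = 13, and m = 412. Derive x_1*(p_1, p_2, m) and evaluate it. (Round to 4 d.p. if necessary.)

Set MRS = p_1/p_2: (4/x_1)/1 = p_1/p_2.
So x_1*(p_1,p_2) = 4·p_2/p_1, independent of income; and x_2* = (m − 4·p_2)/p_2.
At the given prices: x_1* = 4·13/8.6 = 6.0465.

x_1* = 6.0465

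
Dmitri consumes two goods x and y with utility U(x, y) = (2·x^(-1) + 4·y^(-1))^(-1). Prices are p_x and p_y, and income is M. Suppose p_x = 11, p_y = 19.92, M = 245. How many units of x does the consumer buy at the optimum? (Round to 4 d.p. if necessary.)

x* = 7.672

Substitute y = (y/x)·x into the budget: x* = M/(p_x + p_y·(y/x)).
Numerically y/x = 1.050913, so x* = 245/(11 + 19.92·1.050913) = 7.672.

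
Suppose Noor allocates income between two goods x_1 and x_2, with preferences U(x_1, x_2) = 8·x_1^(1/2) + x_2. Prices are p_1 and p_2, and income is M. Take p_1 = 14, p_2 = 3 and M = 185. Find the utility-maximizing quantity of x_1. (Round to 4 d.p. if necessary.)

Utility is quasi-linear in x_2; the FOC for x_1 is 4/√x_1 = p_1/p_2.
Solve: √x_1 = 4·p_2/p_1, so x_1*(p_1,p_2) = (4·p_2/p_1)², and x_2* = (M − p_1·x_1*)/p_2.
Plugging in: x_1* = (4·3/14)² = 0.7347.

x_1* = 0.7347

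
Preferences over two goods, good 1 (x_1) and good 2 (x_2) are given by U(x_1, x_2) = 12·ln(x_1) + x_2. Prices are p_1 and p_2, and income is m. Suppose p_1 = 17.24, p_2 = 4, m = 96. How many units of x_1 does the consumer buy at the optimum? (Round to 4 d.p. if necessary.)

x_1* = 2.7842

MU_x_1 = 12/x_1, MU_x_2 = 1. Tangency: 12/x_1 = p_1/p_2.
So x_1*(p_1,p_2) = 12·p_2/p_1, independent of income; and x_2* = (m − 12·p_2)/p_2.
At the given prices: x_1* = 12·4/17.24 = 2.7842.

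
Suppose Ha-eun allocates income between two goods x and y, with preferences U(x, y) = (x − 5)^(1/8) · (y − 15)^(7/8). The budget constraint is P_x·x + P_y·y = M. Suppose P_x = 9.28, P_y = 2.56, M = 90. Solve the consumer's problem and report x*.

x* = 5.07

After buying the subsistence bundle (5, 15), a share 0.125 of the remaining income goes to x: x* = 5 + 0.125·(M − 5P_x − 15P_y)/P_x.
Discretionary income = 90 − 5·9.28 − 15·2.56 = 5.2; x* = 5 + 0.125·5.2/9.28 = 5.07.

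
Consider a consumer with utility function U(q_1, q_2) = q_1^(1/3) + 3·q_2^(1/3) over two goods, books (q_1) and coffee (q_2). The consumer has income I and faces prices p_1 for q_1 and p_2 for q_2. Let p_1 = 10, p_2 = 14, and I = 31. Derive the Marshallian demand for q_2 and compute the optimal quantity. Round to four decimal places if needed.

Numerically q_2/q_1 = 3.136822, so q_1* = 31/(10 + 14·3.136822) = 0.575 and q_2* = 3.136822·0.575 = 1.8036.

q_2* = 1.8036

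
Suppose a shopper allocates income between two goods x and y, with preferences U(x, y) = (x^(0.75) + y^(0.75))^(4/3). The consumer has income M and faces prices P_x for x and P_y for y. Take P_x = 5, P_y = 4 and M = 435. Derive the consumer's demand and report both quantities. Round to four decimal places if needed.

x* = 29.4603, y* = 71.9246

With the ratio pinned down, the budget gives x* = M/(P_x + P_y·(y/x)) and y* = (y/x)·x*.
Numerically y/x = 2.441406, so x* = 435/(5 + 4·2.441406) = 29.4603 and y* = 2.441406·29.4603 = 71.9246.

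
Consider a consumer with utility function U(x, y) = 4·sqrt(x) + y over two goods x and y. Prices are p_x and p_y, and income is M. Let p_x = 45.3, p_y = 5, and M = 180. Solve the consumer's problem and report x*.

x* = 0.0487

Thus x* = (2·p_y/p_x)² — independent of M — with the rest of income spent on y.
Plugging in: x* = (2·5/45.3)² = 0.0487.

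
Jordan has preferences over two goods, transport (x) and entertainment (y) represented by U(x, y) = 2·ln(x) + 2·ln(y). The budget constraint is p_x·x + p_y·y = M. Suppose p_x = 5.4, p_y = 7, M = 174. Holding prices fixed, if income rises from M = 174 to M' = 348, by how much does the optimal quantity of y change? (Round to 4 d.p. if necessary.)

Δy* = 12.4286

Demand: x*(p_x,p_y,M) = 0.5·M/p_x and y* = 0.5·M/p_y.
At p_x=5.4, p_y=7, M=174: y* = 0.5·174/7 = 12.4286.
At M' = 348: y* = 24.8571. Change: 24.8571 − 12.4286 = 12.4286.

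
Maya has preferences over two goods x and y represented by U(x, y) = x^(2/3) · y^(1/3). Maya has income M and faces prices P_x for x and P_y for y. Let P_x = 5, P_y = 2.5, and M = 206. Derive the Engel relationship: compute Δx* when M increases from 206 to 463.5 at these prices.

Δx* = 34.3333

MU_x/MU_y = (2/3·y)/(1/3·x); tangency sets this equal to P_x/P_y.
Rearranging, P_y·y = (1/2)·P_x·x. Substituting into the budget gives P_x·x·(1 + (1/2)) = M.
Demand: x*(P_x,P_y,M) = 2/3·M/P_x and y* = 1/3·M/P_y.
At P_x=5, P_y=2.5, M=206: x* = 2/3·206/5 = 27.4667.
At M' = 463.5: x* = 61.8. Change: 61.8 − 27.4667 = 34.3333.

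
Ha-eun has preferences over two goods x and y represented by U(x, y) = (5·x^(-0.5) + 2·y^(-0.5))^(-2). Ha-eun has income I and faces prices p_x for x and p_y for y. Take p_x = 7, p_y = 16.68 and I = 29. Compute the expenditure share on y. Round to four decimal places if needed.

share on y = 0.4203

From the CES first-order condition, (5/2)·(y/x)^(1.5) = p_x/p_y.
Hence y/x = ((2/5)·p_x/p_y)^(1/(1.5)), i.e. raised to the 2/3 power.
Substitute y = (y/x)·x into the budget: x* = I/(p_x + p_y·(y/x)).
Numerically y/x = 0.304304, so x* = 29/(7 + 16.68·0.304304) = 2.4015 and y* = 0.304304·2.4015 = 0.7308.
Expenditure on y: 16.68·0.7308 = 12.1895; share = 0.4203.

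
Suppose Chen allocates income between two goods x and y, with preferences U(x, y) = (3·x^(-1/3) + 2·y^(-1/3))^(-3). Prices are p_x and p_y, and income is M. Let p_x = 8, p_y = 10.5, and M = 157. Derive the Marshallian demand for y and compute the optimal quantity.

From the CES first-order condition, (3/2)·(y/x)^(4/3) = p_x/p_y.
Solve for the ratio: y/x = [(2/3)·p_x/p_y]^(0.75).
With the ratio pinned down, the budget gives x* = M/(p_x + p_y·(y/x)) and y* = (y/x)·x*.
Numerically y/x = 0.601668, so x* = 157/(8 + 10.5·0.601668) = 10.9656 and y* = 0.601668·10.9656 = 6.5976.

y* = 6.5976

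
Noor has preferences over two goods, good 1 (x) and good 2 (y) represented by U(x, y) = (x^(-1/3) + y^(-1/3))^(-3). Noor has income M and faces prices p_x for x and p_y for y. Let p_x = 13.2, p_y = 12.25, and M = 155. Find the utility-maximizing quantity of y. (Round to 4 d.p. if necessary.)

y* = 6.2675

MU_x ∝ x^(-4/3), MU_y ∝ y^(-4/3), so MRS = (y/x)^(4/3) = p_x/p_y.
Hence y/x = (p_x/p_y)^(1/(4/3)), i.e. raised to the 0.75 power.
Substitute y = (y/x)·x into the budget: x* = M/(p_x + p_y·(y/x)).
Numerically y/x = 1.057617, so x* = 155/(13.2 + 12.25·1.057617) = 5.926 and y* = 1.057617·5.926 = 6.2675.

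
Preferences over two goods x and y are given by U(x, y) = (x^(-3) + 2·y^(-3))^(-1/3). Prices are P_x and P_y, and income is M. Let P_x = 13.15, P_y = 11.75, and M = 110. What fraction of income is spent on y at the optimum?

Numerically y/x = 1.223149, so x* = 110/(13.15 + 11.75·1.223149) = 3.9968 and y* = 1.223149·3.9968 = 4.8887.
Expenditure on y: 11.75·4.8887 = 57.4421; share = 0.5222.

share on y = 0.5222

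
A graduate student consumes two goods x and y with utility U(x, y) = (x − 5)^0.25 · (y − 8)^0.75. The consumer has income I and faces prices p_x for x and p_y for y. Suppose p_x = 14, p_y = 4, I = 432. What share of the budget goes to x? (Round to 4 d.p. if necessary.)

Let x' = x−5, y' = y−8. MRS = (1/3)·y'/x' = p_x/p_y.
Substituting into the budget: x* = 5 + 0.25·(I − 5·p_x − 8·p_y)/p_x, and y* = 8 + 0.75·(…)/p_y.
Discretionary income = 432 − 5·14 − 8·4 = 330; x* = 5 + 0.25·330/14 = 10.8929; y* = 8 + 0.75·330/4 = 69.875.
Expenditure on x: 14·10.8929 = 152.5; share = 0.353.

share on x = 0.353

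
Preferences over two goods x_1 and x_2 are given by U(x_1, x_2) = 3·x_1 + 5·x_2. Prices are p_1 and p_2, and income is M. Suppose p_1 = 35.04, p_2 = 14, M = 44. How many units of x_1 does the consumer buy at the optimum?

Linear utility — the consumer picks whichever good has higher MU/price: 3/35.04 = 0.0856 vs 5/14 = 0.3571.
x_2 gives more utility per dollar, so spend all income on x_2: x_2* = M/p_2, x_1* = 0.
Numerically: x_1* = 0, x_2* = 3.1429.

x_1* = 0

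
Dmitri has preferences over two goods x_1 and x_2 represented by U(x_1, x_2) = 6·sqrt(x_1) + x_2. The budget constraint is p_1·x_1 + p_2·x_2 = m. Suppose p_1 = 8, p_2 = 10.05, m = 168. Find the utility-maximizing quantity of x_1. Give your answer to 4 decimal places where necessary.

x_1* = 14.2035

Set MRS = p_1/p_2: 3·x_1^(−1/2) = p_1/p_2.
Thus x_1* = (3·p_2/p_1)² — independent of m — with the rest of income spent on x_2.
Plugging in: x_1* = (3·10.05/8)² = 14.2035.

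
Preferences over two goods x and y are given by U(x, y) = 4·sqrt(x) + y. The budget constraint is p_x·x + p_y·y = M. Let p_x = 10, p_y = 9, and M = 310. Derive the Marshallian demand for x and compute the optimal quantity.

Set MRS = p_x/p_y: 2·x^(−1/2) = p_x/p_y.
Thus x* = (2·p_y/p_x)² — independent of M — with the rest of income spent on y.
Plugging in: x* = (2·9/10)² = 3.24.

x* = 3.24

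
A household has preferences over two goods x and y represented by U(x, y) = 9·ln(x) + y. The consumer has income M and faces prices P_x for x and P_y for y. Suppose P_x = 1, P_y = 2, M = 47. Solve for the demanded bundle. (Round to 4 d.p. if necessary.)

x* = 18, y* = 14.5

Set MRS = P_x/P_y: (9/x)/1 = P_x/P_y.
So x*(P_x,P_y) = 9·P_y/P_x, independent of income; and y* = (M − 9·P_y)/P_y.
At the given prices: x* = 9·2/1 = 18, and y* = 14.5.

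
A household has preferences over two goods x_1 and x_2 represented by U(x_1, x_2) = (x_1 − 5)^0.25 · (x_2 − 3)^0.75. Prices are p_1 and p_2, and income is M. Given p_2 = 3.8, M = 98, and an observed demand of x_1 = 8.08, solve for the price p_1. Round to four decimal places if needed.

p_1 = 5

MRS = (1/3)·(x_2−3)/(x_1−5). Tangency with p_1/p_2 gives x_2−3 = 3·(p_1/p_2)·(x_1−5).
After buying the subsistence bundle (5, 3), a share 0.25 of the remaining income goes to x_1: x_1* = 5 + 0.25·(M − 5p_1 − 3p_2)/p_1.
Set x_1* = 8.08 in the demand function and solve for p_1: p_1 = 5.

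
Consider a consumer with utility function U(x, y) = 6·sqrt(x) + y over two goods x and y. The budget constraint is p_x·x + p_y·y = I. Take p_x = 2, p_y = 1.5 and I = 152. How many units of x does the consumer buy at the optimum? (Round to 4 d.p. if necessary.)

Thus x* = (3·p_y/p_x)² — independent of I — with the rest of income spent on y.
Plugging in: x* = (3·1.5/2)² = 5.0625.

x* = 5.0625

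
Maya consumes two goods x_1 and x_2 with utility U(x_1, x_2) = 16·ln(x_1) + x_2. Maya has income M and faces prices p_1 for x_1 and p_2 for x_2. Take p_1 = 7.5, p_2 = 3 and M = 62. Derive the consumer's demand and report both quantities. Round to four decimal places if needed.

x_1* = 6.4, x_2* = 4.6667

So x_1*(p_1,p_2) = 16·p_2/p_1, independent of income; and x_2* = (M − 16·p_2)/p_2.
At the given prices: x_1* = 16·3/7.5 = 6.4, and x_2* = 4.6667.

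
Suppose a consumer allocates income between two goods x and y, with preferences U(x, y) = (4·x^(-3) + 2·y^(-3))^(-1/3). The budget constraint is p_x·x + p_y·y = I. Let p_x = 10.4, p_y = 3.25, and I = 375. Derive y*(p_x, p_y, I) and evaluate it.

y* = 30.0071

Numerically y/x = 1.124683, so x* = 375/(10.4 + 3.25·1.124683) = 26.6805 and y* = 1.124683·26.6805 = 30.0071.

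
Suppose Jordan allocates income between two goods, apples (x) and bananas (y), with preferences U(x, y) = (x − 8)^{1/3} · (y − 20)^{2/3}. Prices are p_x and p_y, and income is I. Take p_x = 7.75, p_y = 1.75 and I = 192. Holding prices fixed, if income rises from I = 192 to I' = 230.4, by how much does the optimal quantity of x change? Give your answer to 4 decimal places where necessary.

Δx* = 1.6516

Substituting into the budget: x* = 8 + 1/3·(I − 8·p_x − 20·p_y)/p_x, and y* = 20 + 2/3·(…)/p_y.
Discretionary income = 192 − 8·7.75 − 20·1.75 = 95; x* = 8 + 1/3·95/7.75 = 12.086.
At I' = 230.4: x* = 13.7376. Change: 13.7376 − 12.086 = 1.6516.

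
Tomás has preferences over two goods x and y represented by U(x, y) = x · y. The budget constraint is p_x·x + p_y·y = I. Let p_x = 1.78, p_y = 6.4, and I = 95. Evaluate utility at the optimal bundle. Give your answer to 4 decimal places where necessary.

Tangency: MRS = y/x = p_x/p_y.
So p_y·y = p_x·x; combined with the budget, a share 0.5 of income goes to x.
Demand: x*(p_x,p_y,I) = 0.5·I/p_x and y* = 0.5·I/p_y.
At p_x=1.78, p_y=6.4, I=95: x* = 0.5·95/1.78 = 26.6854, y* = 7.4219.
Utility at the optimum: U(26.6854, 7.4219) = 198.0557.

V = 198.0557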